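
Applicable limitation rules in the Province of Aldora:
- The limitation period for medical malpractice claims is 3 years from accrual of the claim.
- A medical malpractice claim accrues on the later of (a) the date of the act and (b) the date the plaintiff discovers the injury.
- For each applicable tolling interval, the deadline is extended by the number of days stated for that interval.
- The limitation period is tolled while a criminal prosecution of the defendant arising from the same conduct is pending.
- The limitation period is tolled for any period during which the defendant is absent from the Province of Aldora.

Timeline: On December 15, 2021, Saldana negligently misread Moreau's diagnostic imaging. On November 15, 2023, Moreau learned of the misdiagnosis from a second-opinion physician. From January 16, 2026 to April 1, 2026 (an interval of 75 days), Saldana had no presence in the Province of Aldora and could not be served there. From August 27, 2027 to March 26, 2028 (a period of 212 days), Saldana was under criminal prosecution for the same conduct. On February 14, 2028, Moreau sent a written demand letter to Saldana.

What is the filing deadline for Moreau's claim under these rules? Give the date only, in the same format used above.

The claim accrued on November 15, 2023 — the later of the December 15, 2021 act and the November 15, 2023 discovery.
3 years from November 15, 2023 is November 15, 2026.
Because the defendant's absence from the jurisdiction ran from January 16, 2026 to April 1, 2026, the deadline is extended by 75 days to January 29, 2027.
By the time the pending criminal prosecution began on August 27, 2027, the limitation period had already expired on January 29, 2027; that interval cannot revive it.
Nothing else in the chronology tolls or restarts the period.

January 29, 2027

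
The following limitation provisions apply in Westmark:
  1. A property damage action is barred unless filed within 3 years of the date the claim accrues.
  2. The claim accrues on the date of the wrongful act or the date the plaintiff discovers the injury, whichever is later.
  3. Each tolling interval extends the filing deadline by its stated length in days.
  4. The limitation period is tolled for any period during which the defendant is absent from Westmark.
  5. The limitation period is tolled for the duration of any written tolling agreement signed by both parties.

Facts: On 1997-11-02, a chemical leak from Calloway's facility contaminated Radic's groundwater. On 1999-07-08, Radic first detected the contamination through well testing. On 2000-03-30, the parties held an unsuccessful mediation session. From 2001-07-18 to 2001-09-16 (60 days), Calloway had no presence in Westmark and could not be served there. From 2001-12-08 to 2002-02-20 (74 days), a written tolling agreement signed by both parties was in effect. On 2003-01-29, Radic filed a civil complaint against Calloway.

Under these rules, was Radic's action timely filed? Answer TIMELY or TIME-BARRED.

TIME-BARRED

Taking the later of the act (1997-11-02) and discovery (1999-07-08), the claim accrued on 1999-07-08.
Adding the 3 years base period to 1999-07-08 gives a deadline of 2002-07-08, before any tolling.
The defendant's absence from the jurisdiction from 2001-07-18 to 2001-09-16 tolled the period for 60 days, extending the deadline to 2002-09-06.
The period was tolled for 74 days by the written tolling agreement (2001-12-08 to 2002-02-20), pushing the deadline to 2002-11-19.
None of the other events listed affects the running of the period under the stated rules.
Filing on 2003-01-29 missed the 2002-11-19 deadline — the action is time-barred.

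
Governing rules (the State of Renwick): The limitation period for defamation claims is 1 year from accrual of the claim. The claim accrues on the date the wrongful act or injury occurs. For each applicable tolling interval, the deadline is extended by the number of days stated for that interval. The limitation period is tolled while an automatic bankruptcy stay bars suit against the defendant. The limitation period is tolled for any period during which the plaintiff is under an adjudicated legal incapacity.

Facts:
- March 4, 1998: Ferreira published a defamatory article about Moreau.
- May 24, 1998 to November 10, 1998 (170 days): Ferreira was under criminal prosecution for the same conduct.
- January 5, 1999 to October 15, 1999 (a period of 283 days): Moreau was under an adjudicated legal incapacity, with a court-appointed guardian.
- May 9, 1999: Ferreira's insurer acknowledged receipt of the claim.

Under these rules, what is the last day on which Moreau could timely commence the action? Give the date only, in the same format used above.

December 12, 1999

The claim accrued on March 4, 1998, the date of the act.
1 year from March 4, 1998 is March 4, 1999.
The plaintiff's legal incapacity from January 5, 1999 to October 15, 1999 tolled the period for 283 days, extending the deadline to December 12, 1999.
The pending criminal prosecution from May 24, 1998 to November 10, 1998 does not toll the period, because no stated rule makes a criminal prosecution a tolling event.
Nothing else in the chronology tolls or restarts the period.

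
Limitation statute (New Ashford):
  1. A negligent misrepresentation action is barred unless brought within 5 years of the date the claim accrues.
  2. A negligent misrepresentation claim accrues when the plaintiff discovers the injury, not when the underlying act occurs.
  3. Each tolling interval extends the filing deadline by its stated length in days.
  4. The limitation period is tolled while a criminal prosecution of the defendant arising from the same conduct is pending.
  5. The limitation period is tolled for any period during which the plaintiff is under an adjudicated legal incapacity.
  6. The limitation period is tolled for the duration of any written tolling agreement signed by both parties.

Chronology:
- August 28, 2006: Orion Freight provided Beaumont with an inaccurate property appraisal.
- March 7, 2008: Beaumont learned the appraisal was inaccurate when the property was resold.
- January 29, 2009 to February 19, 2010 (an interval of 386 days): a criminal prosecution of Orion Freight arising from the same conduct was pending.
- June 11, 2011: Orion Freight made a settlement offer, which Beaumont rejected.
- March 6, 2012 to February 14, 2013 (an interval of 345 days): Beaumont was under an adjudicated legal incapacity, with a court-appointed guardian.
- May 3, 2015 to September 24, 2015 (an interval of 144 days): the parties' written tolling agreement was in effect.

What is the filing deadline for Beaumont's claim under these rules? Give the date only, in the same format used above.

March 8, 2015

Accrual is tied to discovery, so the period began on March 7, 2008 rather than on August 28, 2006 when the act occurred.
Adding the 5 years base period to March 7, 2008 gives a deadline of March 7, 2013, before any tolling.
The pending criminal prosecution from January 29, 2009 to February 19, 2010 tolled the period for 386 days, extending the deadline to March 28, 2014.
Because the plaintiff's legal incapacity ran from March 6, 2012 to February 14, 2013, the deadline is extended by 345 days to March 8, 2015.
The written tolling agreement starting May 3, 2015 came too late — the period had run on March 8, 2015 — and so does not extend the deadline.
None of the other events listed affects the running of the period under the stated rules.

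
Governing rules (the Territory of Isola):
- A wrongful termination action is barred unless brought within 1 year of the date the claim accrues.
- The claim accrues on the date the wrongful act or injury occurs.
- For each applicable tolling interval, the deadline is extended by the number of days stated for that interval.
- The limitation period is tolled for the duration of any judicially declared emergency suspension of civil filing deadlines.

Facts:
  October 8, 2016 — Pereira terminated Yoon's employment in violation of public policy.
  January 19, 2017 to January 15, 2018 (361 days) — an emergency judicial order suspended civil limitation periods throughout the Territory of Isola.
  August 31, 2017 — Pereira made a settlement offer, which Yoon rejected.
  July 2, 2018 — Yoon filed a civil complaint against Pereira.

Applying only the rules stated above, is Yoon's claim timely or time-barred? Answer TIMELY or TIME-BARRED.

The claim accrued on October 8, 2016, the date of the act.
The untolled deadline — 1 year after October 8, 2016 — is October 8, 2017.
The period was tolled for 361 days by the emergency suspension of filing deadlines (January 19, 2017 to January 15, 2018), pushing the deadline to October 4, 2018.
The other events in the timeline have no effect on the limitation period under the stated rules.
Yoon filed on July 2, 2018, before the October 4, 2018 deadline, so the action is timely.

TIMELY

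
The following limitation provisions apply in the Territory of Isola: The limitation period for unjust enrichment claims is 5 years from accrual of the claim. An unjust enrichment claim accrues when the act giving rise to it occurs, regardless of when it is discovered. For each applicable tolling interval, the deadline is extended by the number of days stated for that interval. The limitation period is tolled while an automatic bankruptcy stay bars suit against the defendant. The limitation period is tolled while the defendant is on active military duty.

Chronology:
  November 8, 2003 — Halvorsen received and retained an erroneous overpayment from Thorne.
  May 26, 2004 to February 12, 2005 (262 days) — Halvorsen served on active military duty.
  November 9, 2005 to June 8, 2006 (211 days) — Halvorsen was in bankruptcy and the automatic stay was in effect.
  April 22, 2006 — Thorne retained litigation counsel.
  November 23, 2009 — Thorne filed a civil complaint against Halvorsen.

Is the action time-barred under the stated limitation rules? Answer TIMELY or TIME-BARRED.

The limitation period began to run on November 8, 2003.
5 years from November 8, 2003 is November 8, 2008.
The defendant's active military service from May 26, 2004 to February 12, 2005 tolled the period for 262 days, extending the deadline to July 28, 2009.
The automatic bankruptcy stay from November 9, 2005 to June 8, 2006 tolled the period for 211 days, extending the deadline to February 24, 2010.
Nothing else in the chronology tolls or restarts the period.
Thorne filed on November 23, 2009, before the February 24, 2010 deadline, so the action is timely.

TIMELY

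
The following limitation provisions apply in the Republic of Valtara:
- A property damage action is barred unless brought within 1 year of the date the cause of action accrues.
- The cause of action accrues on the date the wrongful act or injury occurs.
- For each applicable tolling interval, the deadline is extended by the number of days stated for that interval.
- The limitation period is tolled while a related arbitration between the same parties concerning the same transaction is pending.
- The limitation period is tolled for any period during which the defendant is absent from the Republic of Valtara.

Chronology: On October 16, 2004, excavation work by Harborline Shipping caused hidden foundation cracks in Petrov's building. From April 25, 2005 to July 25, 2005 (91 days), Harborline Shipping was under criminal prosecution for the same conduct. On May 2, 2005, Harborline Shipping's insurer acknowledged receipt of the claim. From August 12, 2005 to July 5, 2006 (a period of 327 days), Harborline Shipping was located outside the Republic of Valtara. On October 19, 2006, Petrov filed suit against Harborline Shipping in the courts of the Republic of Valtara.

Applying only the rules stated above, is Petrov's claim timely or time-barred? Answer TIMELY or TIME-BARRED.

TIME-BARRED

The claim accrued on October 16, 2004, when the wrongful act occurred.
The untolled deadline — 1 year after October 16, 2004 — is October 16, 2005.
The defendant's absence from the jurisdiction from August 12, 2005 to July 5, 2006 tolled the period for 327 days, extending the deadline to September 8, 2006.
The pending criminal prosecution from April 25, 2005 to July 25, 2005 does not toll the period, because no stated rule makes a criminal prosecution a tolling event.
None of the other events listed affects the running of the period under the stated rules.
The October 19, 2006 filing falls after the September 8, 2006 deadline; the claim is time-barred.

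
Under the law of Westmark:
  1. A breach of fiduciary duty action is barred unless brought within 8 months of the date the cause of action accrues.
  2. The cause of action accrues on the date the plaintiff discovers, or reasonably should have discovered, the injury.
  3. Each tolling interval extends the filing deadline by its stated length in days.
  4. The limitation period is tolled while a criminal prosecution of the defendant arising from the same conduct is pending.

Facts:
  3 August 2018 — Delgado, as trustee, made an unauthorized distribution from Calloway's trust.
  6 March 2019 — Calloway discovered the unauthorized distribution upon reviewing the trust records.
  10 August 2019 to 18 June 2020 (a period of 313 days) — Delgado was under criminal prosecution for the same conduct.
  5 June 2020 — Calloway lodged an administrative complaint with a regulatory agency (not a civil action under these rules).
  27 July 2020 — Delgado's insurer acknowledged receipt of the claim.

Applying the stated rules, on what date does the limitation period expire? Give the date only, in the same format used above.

The claim did not accrue until Calloway discovered the injury on 6 March 2019; the 3 August 2018 act date does not start the clock under the stated rule.
8 months from 6 March 2019 is 6 November 2019.
The pending criminal prosecution from 10 August 2019 to 18 June 2020 tolled the period for 313 days, extending the deadline to 14 September 2020.
None of the other events listed affects the running of the period under the stated rules.

14 September 2020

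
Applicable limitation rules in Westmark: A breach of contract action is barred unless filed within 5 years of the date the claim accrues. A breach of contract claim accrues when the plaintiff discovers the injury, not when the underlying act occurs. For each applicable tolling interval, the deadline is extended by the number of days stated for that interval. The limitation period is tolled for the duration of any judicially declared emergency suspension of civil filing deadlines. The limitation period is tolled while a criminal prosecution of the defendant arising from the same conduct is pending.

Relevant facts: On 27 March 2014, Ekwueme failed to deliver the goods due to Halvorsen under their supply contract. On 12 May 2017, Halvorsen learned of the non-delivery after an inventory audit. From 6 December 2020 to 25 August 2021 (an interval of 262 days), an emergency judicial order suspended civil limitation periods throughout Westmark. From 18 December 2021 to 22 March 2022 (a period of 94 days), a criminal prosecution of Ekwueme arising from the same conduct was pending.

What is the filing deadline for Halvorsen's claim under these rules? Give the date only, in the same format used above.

The claim did not accrue until Halvorsen discovered the injury on 12 May 2017; the 27 March 2014 act date does not start the clock under the stated rule.
Adding the 5 years base period to 12 May 2017 gives a deadline of 12 May 2022, before any tolling.
The period was tolled for 262 days by the emergency suspension of filing deadlines (6 December 2020 to 25 August 2021), pushing the deadline to 29 January 2023.
Because the pending criminal prosecution ran from 18 December 2021 to 22 March 2022, the deadline is extended by 94 days to 3 May 2023.

3 May 2023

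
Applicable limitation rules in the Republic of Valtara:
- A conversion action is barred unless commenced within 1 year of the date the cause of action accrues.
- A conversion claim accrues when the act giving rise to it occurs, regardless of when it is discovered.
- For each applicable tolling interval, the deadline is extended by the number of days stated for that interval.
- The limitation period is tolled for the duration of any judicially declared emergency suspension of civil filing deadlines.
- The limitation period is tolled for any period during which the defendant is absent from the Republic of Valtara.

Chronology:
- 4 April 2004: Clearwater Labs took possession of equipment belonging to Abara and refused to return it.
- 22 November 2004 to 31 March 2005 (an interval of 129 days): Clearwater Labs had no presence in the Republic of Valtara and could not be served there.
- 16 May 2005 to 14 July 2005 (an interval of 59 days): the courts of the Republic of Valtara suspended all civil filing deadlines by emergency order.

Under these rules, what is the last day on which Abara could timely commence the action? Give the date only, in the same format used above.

The claim accrued on 4 April 2004, when the wrongful act occurred.
Adding the 1 year base period to 4 April 2004 gives a deadline of 4 April 2005, before any tolling.
Because the defendant's absence from the jurisdiction ran from 22 November 2004 to 31 March 2005, the deadline is extended by 129 days to 11 August 2005.
The emergency suspension of filing deadlines from 16 May 2005 to 14 July 2005 tolled the period for 59 days, extending the deadline to 9 October 2005.

9 October 2005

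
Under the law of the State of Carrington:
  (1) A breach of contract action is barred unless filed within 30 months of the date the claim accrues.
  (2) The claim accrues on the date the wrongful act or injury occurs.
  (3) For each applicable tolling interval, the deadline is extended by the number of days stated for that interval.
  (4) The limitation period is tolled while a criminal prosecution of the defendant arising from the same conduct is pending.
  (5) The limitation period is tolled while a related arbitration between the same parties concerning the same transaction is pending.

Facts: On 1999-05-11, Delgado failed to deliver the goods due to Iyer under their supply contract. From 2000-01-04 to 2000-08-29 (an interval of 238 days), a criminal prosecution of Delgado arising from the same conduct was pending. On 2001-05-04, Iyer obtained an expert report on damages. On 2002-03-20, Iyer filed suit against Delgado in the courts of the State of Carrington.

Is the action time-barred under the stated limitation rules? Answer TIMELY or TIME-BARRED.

The claim accrued on 1999-05-11, the date of the act.
The untolled deadline — 30 months after 1999-05-11 — is 2001-11-11.
The period was tolled for 238 days by the pending criminal prosecution (2000-01-04 to 2000-08-29), pushing the deadline to 2002-07-07.
None of the other events listed affects the running of the period under the stated rules.
Filing on 2002-03-20 beat the 2002-07-07 deadline — the action is timely.

TIMELY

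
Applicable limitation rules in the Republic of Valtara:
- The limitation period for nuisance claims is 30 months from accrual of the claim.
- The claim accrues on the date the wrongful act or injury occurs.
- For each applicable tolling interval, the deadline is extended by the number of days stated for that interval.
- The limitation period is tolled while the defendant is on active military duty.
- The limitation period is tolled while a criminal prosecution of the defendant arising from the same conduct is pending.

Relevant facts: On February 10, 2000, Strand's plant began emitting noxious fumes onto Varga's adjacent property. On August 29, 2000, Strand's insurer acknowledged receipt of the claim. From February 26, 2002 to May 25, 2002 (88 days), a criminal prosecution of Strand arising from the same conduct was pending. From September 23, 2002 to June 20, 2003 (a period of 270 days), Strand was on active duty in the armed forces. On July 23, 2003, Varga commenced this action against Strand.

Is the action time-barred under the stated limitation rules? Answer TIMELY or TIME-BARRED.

TIMELY

The limitation period began to run on February 10, 2000.
Adding the 30 months base period to February 10, 2000 gives a deadline of August 10, 2002, before any tolling.
The period was tolled for 88 days by the pending criminal prosecution (February 26, 2002 to May 25, 2002), pushing the deadline to November 6, 2002.
Because the defendant's active military service ran from September 23, 2002 to June 20, 2003, the deadline is extended by 270 days to August 3, 2003.
The other events in the timeline have no effect on the limitation period under the stated rules.
Filing on July 23, 2003 beat the August 3, 2003 deadline — the action is timely.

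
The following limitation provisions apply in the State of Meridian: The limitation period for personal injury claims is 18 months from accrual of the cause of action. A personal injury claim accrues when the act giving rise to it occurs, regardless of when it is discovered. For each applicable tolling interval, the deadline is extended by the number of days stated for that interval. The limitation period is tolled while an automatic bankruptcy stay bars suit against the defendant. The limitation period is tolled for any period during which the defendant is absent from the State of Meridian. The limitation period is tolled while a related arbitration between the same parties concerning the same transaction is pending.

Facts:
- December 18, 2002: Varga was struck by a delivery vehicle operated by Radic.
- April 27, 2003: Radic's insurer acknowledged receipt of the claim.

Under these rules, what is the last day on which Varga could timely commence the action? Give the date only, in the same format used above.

The limitation period began to run on December 18, 2002.
The untolled deadline — 18 months after December 18, 2002 — is June 18, 2004.
None of the other events listed affects the running of the period under the stated rules.

June 18, 2004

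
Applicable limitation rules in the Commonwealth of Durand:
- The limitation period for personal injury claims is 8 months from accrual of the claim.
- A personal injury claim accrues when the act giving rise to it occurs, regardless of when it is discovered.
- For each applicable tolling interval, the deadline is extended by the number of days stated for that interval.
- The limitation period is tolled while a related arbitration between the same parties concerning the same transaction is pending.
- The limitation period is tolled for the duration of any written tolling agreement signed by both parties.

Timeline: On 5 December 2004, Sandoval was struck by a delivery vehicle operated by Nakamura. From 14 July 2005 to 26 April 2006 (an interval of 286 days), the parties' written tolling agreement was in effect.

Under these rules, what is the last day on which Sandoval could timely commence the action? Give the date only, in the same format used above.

The claim accrued on 5 December 2004, the date of the act.
Adding the 8 months base period to 5 December 2004 gives a deadline of 5 August 2005, before any tolling.
The period was tolled for 286 days by the written tolling agreement (14 July 2005 to 26 April 2006), pushing the deadline to 18 May 2006.

18 May 2006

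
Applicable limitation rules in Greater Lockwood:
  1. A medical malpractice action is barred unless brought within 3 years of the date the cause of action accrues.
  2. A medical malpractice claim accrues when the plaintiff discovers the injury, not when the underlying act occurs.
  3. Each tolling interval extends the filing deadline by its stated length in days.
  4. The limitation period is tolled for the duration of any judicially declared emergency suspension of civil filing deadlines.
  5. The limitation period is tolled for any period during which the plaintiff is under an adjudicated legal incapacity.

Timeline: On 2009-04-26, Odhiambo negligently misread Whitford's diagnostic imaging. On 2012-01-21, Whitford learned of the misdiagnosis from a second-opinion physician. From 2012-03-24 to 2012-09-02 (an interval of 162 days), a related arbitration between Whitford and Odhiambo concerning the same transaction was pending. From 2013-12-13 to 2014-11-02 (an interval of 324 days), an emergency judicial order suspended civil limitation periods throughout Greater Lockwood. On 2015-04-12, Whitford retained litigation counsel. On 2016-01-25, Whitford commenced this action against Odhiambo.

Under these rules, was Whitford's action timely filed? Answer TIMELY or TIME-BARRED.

Under the discovery rule, the claim accrued on 2012-01-21, when Whitford discovered the injury — not on the 2009-04-26 date of the underlying act.
3 years from 2012-01-21 is 2015-01-21.
The period was tolled for 324 days by the emergency suspension of filing deadlines (2013-12-13 to 2014-11-02), pushing the deadline to 2015-12-11.
Although a pending arbitration ran from 2012-03-24 to 2012-09-02, the stated rules do not make that a tolling event, so it is disregarded.
Nothing else in the chronology tolls or restarts the period.
The 2016-01-25 filing falls after the 2015-12-11 deadline; the claim is time-barred.

TIME-BARRED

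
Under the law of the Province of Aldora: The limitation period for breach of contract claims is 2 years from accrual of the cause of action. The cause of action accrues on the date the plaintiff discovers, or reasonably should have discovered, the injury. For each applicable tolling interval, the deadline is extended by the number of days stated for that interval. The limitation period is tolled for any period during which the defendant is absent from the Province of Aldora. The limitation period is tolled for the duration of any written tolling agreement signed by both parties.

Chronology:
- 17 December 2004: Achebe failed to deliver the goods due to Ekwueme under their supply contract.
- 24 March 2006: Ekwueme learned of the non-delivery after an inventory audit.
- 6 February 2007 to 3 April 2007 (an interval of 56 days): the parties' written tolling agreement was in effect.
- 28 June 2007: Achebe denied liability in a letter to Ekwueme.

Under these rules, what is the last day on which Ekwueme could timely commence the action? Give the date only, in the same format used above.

19 May 2008

Accrual is tied to discovery, so the period began on 24 March 2006 rather than on 17 December 2004 when the act occurred.
2 years from 24 March 2006 is 24 March 2008.
The period was tolled for 56 days by the written tolling agreement (6 February 2007 to 3 April 2007), pushing the deadline to 19 May 2008.
Nothing else in the chronology tolls or restarts the period.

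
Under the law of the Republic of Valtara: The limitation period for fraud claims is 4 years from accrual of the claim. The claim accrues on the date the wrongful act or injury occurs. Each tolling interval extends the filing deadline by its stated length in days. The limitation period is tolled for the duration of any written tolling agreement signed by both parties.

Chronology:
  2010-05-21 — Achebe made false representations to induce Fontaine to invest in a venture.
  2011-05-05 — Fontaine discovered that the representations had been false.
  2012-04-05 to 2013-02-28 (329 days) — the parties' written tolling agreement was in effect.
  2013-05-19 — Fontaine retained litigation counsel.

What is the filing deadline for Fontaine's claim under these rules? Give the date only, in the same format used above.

2015-04-15

Because the rule ties accrual to occurrence, the claim accrued on 2010-05-21, not on the 2011-05-05 discovery date.
The untolled deadline — 4 years after 2010-05-21 — is 2014-05-21.
The period was tolled for 329 days by the written tolling agreement (2012-04-05 to 2013-02-28), pushing the deadline to 2015-04-15.
None of the other events listed affects the running of the period under the stated rules.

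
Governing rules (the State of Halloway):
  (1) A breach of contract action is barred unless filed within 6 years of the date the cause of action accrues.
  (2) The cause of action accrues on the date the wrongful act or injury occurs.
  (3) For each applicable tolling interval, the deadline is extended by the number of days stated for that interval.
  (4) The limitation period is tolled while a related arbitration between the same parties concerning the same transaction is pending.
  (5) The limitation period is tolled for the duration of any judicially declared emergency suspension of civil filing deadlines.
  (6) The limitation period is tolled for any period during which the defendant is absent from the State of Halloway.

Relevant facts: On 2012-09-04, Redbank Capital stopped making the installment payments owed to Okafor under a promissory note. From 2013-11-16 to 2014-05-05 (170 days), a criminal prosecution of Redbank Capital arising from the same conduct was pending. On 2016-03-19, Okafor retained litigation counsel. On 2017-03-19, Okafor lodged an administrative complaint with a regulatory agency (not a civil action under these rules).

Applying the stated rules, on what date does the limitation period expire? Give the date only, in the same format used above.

The limitation period began to run on 2012-09-04.
6 years from 2012-09-04 is 2018-09-04.
Although a criminal prosecution ran from 2013-11-16 to 2014-05-05, the stated rules do not make that a tolling event, so it is disregarded.
The other events in the timeline have no effect on the limitation period under the stated rules.

2018-09-04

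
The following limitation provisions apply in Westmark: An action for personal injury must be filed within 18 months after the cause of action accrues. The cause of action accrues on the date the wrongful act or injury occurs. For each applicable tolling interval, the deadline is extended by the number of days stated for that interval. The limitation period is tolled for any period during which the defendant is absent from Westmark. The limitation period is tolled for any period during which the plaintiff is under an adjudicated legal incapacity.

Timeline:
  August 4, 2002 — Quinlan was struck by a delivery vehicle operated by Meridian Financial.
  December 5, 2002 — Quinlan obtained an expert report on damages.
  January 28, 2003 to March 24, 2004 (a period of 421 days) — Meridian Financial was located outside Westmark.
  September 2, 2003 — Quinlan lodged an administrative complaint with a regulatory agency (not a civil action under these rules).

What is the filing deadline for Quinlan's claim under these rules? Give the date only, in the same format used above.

March 31, 2005

The claim accrued on August 4, 2002, when the wrongful act occurred.
Adding the 18 months base period to August 4, 2002 gives a deadline of February 4, 2004, before any tolling.
The period was tolled for 421 days by the defendant's absence from the jurisdiction (January 28, 2003 to March 24, 2004), pushing the deadline to March 31, 2005.
None of the other events listed affects the running of the period under the stated rules.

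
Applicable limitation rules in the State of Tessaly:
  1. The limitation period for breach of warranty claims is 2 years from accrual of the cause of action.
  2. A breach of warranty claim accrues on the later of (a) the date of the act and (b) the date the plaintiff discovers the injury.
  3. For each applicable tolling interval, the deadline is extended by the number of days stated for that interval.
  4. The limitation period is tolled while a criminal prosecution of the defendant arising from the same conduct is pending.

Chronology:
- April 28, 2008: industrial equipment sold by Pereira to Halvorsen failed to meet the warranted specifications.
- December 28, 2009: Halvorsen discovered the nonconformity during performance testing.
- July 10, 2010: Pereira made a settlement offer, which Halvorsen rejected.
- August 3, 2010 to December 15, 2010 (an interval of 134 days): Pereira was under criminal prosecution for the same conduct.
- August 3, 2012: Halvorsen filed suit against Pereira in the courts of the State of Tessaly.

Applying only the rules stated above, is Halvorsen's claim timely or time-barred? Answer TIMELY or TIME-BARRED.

Taking the later of the act (April 28, 2008) and discovery (December 28, 2009), the claim accrued on December 28, 2009.
Adding the 2 years base period to December 28, 2009 gives a deadline of December 28, 2011, before any tolling.
Because the pending criminal prosecution ran from August 3, 2010 to December 15, 2010, the deadline is extended by 134 days to May 10, 2012.
None of the other events listed affects the running of the period under the stated rules.
Halvorsen filed on August 3, 2012, after the May 10, 2012 deadline, so the action is time-barred.

TIME-BARRED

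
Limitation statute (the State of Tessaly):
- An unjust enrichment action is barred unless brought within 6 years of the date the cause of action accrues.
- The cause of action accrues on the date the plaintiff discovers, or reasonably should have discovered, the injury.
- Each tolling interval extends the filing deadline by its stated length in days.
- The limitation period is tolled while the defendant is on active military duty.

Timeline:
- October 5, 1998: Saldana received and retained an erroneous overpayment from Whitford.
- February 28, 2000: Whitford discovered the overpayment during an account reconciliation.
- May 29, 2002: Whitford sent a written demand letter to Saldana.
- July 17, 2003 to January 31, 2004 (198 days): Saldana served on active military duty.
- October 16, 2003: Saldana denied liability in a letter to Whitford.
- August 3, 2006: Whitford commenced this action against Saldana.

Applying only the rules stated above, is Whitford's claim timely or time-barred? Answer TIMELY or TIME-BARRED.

Under the discovery rule, the claim accrued on February 28, 2000, when Whitford discovered the injury — not on the October 5, 1998 date of the underlying act.
6 years from February 28, 2000 is February 28, 2006.
The defendant's active military service from July 17, 2003 to January 31, 2004 tolled the period for 198 days, extending the deadline to September 14, 2006.
Nothing else in the chronology tolls or restarts the period.
The August 3, 2006 filing precedes the September 14, 2006 deadline; the claim is timely.

TIMELY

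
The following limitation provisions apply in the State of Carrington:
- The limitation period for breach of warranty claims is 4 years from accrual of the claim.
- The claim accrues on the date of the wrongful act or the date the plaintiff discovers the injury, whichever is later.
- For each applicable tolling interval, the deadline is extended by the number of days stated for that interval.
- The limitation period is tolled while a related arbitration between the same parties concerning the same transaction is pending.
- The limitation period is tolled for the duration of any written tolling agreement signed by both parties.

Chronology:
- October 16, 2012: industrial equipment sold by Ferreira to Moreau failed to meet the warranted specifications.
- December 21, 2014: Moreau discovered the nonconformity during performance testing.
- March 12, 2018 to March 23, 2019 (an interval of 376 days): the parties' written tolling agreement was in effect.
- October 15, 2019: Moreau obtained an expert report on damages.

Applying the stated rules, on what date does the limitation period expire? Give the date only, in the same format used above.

January 1, 2020

Taking the later of the act (October 16, 2012) and discovery (December 21, 2014), the claim accrued on December 21, 2014.
The untolled deadline — 4 years after December 21, 2014 — is December 21, 2018.
The written tolling agreement from March 12, 2018 to March 23, 2019 tolled the period for 376 days, extending the deadline to January 1, 2020.
Nothing else in the chronology tolls or restarts the period.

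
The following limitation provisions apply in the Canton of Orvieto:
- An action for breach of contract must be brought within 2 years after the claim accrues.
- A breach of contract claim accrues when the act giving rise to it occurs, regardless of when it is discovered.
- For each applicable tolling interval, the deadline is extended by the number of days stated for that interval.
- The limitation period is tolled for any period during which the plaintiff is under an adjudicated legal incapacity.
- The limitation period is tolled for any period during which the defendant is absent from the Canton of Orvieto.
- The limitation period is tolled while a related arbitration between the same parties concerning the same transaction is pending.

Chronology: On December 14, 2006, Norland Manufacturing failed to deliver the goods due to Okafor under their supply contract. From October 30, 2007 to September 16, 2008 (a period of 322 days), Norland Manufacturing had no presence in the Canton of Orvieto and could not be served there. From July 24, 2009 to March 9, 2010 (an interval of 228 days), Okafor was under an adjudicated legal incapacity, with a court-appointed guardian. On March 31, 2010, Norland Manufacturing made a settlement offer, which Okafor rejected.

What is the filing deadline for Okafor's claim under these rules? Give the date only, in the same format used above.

The limitation period began to run on December 14, 2006.
The untolled deadline — 2 years after December 14, 2006 — is December 14, 2008.
The defendant's absence from the jurisdiction from October 30, 2007 to September 16, 2008 tolled the period for 322 days, extending the deadline to November 1, 2009.
The plaintiff's legal incapacity from July 24, 2009 to March 9, 2010 tolled the period for 228 days, extending the deadline to June 17, 2010.
Nothing else in the chronology tolls or restarts the period.

June 17, 2010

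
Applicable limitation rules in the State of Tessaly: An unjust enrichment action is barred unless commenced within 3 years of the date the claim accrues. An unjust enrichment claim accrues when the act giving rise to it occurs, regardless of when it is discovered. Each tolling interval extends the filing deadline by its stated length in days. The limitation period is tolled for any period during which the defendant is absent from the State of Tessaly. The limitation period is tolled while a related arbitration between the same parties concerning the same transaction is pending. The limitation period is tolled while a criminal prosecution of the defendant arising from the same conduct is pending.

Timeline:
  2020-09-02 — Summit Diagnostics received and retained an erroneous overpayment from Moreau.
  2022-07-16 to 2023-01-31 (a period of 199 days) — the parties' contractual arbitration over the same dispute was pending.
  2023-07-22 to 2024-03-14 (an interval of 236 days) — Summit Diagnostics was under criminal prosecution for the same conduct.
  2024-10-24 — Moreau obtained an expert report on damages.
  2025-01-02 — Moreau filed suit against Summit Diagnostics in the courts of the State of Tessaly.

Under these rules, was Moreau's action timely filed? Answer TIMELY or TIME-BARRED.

TIME-BARRED

The claim accrued on 2020-09-02, when the wrongful act occurred.
The untolled deadline — 3 years after 2020-09-02 — is 2023-09-02.
The period was tolled for 199 days by the pending related arbitration (2022-07-16 to 2023-01-31), pushing the deadline to 2024-03-19.
The period was tolled for 236 days by the pending criminal prosecution (2023-07-22 to 2024-03-14), pushing the deadline to 2024-11-10.
None of the other events listed affects the running of the period under the stated rules.
The 2025-01-02 filing falls after the 2024-11-10 deadline; the claim is time-barred.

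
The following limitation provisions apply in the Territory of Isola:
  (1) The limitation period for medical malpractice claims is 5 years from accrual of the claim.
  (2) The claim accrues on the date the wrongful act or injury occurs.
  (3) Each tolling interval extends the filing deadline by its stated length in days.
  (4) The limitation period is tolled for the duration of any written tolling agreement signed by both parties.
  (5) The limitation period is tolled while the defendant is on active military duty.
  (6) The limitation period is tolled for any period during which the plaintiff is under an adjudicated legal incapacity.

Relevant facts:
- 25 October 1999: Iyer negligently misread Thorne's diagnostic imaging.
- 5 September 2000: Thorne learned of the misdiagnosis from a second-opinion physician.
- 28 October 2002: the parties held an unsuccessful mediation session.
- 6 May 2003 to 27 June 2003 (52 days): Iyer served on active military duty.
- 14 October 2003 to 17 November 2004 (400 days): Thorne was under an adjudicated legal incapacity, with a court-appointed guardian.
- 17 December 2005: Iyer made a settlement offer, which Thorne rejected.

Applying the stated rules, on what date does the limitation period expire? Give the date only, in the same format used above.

20 January 2006

The claim accrued on 25 October 1999, when the wrongful act occurred; under the stated occurrence rule the 5 September 2000 discovery does not delay accrual.
Adding the 5 years base period to 25 October 1999 gives a deadline of 25 October 2004, before any tolling.
Because the defendant's active military service ran from 6 May 2003 to 27 June 2003, the deadline is extended by 52 days to 16 December 2004.
The period was tolled for 400 days by the plaintiff's legal incapacity (14 October 2003 to 17 November 2004), pushing the deadline to 20 January 2006.
Nothing else in the chronology tolls or restarts the period.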